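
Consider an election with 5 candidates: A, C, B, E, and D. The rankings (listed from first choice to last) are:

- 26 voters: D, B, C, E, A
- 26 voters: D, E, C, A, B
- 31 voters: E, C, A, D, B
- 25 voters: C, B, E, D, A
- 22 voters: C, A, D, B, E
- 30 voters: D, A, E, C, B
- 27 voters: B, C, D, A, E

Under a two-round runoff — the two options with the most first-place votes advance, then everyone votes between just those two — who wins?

C

Round 1 first-place votes: A 0, C 47, B 27, E 31, D 82.
D and C advance.
Runoff: D is preferred to C by 82 voters; C by 105.
C wins the runoff.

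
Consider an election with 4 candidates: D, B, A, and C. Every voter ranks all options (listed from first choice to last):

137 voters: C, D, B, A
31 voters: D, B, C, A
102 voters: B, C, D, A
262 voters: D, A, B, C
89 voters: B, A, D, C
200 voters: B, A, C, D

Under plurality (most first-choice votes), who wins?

B

First-place votes: D 293, B 391, A 0, C 137.
B has the most first-place votes.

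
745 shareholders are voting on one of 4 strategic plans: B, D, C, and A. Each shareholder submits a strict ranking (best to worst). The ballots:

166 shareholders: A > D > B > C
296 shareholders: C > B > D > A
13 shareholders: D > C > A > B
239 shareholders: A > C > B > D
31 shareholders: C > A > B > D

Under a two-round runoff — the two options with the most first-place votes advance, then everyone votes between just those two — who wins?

A

Round 1 first-place votes: B 0, D 13, C 327, A 405.
A and C advance.
Runoff: A is preferred to C by 405 voters; C by 340.
A wins the runoff.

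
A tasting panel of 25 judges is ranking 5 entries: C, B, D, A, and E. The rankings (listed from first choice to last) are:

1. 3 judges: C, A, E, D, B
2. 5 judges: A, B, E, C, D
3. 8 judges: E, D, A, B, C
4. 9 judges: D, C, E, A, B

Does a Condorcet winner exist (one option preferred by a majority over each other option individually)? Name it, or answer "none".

E vs C: 13–12 for E.
E vs B: 20–5 for E.
E vs D: 16–9 for E.
E vs A: 17–8 for E.
E beats every other option head-to-head.

E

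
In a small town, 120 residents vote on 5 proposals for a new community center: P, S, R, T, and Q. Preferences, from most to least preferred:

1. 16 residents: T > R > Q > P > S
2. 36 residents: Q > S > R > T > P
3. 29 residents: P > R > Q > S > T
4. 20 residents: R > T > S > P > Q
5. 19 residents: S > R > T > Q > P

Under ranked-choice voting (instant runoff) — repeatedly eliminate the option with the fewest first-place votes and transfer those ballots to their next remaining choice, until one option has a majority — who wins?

Round 1: P 29, S 19, R 20, T 16, Q 36. Eliminate T.
Round 2: P 29, S 19, R 36, Q 36. Eliminate S.
Round 3: P 29, R 55, Q 36. Eliminate P.
Round 4: R 84, Q 36. R has a majority.

R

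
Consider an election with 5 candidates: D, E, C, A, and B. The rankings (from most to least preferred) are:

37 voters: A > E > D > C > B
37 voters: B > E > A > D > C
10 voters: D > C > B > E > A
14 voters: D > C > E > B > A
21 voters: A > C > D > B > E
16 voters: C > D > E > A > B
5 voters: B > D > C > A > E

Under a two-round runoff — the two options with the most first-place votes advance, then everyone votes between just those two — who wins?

A

Round 1 first-place votes: D 24, E 0, C 16, A 58, B 42.
A and B advance.
Runoff: A is preferred to B by 74 voters; B by 66.
A wins the runoff.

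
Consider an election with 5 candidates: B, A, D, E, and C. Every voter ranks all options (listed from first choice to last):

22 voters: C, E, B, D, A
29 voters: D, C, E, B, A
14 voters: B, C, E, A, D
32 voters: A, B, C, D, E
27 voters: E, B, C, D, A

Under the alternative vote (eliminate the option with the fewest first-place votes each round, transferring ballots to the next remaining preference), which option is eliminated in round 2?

E

Round 1: B 14, A 32, D 29, E 27, C 22. Eliminate B.
Round 2: A 32, D 29, E 27, C 36. Eliminate E.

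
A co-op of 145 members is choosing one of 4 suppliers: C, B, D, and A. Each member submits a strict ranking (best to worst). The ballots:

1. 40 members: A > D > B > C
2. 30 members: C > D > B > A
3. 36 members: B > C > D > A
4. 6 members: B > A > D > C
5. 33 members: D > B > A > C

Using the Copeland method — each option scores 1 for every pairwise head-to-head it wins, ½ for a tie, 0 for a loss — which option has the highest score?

D

C: loses to B, D, and A → score 0.
B: beats C and A; loses to D → score 2.
D: beats C, B, and A → score 3.
A: beats C; loses to B and D → score 1.
D has the best pairwise record.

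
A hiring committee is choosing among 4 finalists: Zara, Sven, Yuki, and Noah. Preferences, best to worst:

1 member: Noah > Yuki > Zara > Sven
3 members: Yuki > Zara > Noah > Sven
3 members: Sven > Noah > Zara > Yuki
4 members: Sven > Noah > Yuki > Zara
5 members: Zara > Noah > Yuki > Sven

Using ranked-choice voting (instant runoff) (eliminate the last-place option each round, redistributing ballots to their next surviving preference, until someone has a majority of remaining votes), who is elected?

Round 1: Zara 5, Sven 7, Yuki 3, Noah 1. Eliminate Noah.
Round 2: Zara 5, Sven 7, Yuki 4. Eliminate Yuki.
Round 3: Zara 9, Sven 7. Zara has a majority.

Zara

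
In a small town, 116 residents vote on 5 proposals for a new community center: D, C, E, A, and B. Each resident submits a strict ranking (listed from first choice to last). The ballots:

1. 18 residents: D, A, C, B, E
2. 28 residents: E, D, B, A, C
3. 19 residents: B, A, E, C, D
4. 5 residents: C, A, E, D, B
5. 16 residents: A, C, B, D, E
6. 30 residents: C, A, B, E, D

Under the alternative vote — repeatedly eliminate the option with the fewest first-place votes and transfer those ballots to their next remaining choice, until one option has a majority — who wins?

Round 1: D 18, C 35, E 28, A 16, B 19. Eliminate A.
Round 2: D 18, C 51, E 28, B 19. Eliminate D.
Round 3: C 69, E 28, B 19. C has a majority.

C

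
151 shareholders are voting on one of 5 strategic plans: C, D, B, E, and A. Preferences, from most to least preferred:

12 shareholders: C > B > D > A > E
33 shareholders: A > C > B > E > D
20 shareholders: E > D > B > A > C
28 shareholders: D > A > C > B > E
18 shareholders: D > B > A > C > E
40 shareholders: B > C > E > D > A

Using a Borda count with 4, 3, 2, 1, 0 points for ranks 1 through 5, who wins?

C: 12·4 + 33·3 + 20·0 + 28·2 + 18·1 + 40·3 = 341
D: 12·2 + 33·0 + 20·3 + 28·4 + 18·4 + 40·1 = 308
B: 12·3 + 33·2 + 20·2 + 28·1 + 18·3 + 40·4 = 384
E: 12·0 + 33·1 + 20·4 + 28·0 + 18·0 + 40·2 = 193
A: 12·1 + 33·4 + 20·1 + 28·3 + 18·2 + 40·0 = 284
B has the highest Borda score (384).

B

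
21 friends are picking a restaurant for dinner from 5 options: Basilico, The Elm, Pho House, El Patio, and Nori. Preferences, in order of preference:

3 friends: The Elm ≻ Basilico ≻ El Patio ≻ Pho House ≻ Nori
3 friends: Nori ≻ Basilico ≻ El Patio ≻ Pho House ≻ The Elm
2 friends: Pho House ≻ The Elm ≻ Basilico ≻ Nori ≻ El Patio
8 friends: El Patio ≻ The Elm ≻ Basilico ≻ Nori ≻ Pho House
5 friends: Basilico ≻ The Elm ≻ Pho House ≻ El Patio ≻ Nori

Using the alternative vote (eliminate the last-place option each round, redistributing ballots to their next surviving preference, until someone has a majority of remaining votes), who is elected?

Basilico

Round 1: Basilico 5, The Elm 3, Pho House 2, El Patio 8, Nori 3. Eliminate Pho House.
Round 2: Basilico 5, The Elm 5, El Patio 8, Nori 3. Eliminate Nori.
Round 3: Basilico 8, The Elm 5, El Patio 8. Eliminate The Elm.
Round 4: Basilico 13, El Patio 8. Basilico has a majority.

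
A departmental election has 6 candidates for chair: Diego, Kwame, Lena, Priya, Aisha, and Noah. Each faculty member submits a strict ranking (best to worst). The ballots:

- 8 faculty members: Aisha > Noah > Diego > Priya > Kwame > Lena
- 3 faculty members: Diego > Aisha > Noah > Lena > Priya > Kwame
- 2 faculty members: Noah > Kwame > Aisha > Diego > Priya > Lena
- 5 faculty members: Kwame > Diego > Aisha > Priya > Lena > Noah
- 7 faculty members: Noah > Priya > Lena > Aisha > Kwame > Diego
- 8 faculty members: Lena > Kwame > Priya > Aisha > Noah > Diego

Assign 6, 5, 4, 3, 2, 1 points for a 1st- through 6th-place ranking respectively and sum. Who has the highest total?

Diego: 8·4 + 3·6 + 2·3 + 5·5 + 7·1 + 8·1 = 96
Kwame: 8·2 + 3·1 + 2·5 + 5·6 + 7·2 + 8·5 = 113
Lena: 8·1 + 3·3 + 2·1 + 5·2 + 7·4 + 8·6 = 105
Priya: 8·3 + 3·2 + 2·2 + 5·3 + 7·5 + 8·4 = 116
Aisha: 8·6 + 3·5 + 2·4 + 5·4 + 7·3 + 8·3 = 136
Noah: 8·5 + 3·4 + 2·6 + 5·1 + 7·6 + 8·2 = 127
Aisha has the highest Borda score (136).

Aisha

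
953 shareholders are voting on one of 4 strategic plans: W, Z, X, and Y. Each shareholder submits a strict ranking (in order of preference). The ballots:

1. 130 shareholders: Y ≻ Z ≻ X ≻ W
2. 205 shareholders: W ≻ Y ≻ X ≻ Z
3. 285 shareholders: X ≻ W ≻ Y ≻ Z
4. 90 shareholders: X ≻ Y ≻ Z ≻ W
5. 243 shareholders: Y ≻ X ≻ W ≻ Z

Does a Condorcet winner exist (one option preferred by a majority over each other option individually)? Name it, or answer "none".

Checking pairwise contests:
X beats W 748–205.
W beats Z 733–220.
Y beats X 578–375.
W beats Y 490–463.
Every option loses at least one head-to-head, so there is no Condorcet winner.

none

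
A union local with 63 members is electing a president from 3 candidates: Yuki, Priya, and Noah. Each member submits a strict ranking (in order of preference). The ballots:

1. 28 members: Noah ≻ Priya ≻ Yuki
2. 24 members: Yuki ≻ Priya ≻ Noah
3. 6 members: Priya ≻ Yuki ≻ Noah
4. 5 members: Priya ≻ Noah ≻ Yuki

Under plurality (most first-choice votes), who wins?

First-place votes: Yuki 24, Priya 11, Noah 28.
Noah has the most first-place votes.

Noah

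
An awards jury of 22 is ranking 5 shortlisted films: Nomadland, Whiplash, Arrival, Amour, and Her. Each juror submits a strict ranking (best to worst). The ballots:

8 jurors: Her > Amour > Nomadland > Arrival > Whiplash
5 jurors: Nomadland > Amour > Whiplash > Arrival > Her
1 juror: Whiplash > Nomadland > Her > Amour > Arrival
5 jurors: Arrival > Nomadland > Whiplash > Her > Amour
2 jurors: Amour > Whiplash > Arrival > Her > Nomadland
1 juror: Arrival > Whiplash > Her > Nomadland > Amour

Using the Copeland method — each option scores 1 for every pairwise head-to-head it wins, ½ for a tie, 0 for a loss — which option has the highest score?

Nomadland: beats Whiplash, Arrival, and Amour; ties Her → score 3.5.
Whiplash: beats Her; loses to Nomadland, Arrival, and Amour → score 1.
Arrival: beats Whiplash and Her; loses to Nomadland and Amour → score 2.
Amour: beats Whiplash and Arrival; loses to Nomadland and Her → score 2.
Her: beats Amour; ties Nomadland; loses to Whiplash and Arrival → score 1.5.
Nomadland has the best pairwise record.

Nomadland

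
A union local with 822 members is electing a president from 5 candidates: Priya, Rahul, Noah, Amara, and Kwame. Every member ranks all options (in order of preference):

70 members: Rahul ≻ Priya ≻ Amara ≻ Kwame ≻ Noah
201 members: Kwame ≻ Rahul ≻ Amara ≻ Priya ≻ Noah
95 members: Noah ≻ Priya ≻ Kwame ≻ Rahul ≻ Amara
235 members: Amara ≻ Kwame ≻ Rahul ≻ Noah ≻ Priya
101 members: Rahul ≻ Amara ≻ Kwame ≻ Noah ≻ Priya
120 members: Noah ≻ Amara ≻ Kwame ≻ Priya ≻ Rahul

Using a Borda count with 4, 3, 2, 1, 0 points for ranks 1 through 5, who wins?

Priya: 70·3 + 201·1 + 95·3 + 235·0 + 101·0 + 120·1 = 816
Rahul: 70·4 + 201·3 + 95·1 + 235·2 + 101·4 + 120·0 = 1852
Noah: 70·0 + 201·0 + 95·4 + 235·1 + 101·1 + 120·4 = 1196
Amara: 70·2 + 201·2 + 95·0 + 235·4 + 101·3 + 120·3 = 2145
Kwame: 70·1 + 201·4 + 95·2 + 235·3 + 101·2 + 120·2 = 2211
Kwame has the highest Borda score (2211).

Kwame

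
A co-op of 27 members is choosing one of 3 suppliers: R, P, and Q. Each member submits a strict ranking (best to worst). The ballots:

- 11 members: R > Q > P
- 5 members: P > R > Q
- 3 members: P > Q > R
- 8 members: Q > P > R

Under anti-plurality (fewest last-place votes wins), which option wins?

Q

Last-place votes: R 11, P 11, Q 5.
Q is ranked last by the fewest voters, so Q wins.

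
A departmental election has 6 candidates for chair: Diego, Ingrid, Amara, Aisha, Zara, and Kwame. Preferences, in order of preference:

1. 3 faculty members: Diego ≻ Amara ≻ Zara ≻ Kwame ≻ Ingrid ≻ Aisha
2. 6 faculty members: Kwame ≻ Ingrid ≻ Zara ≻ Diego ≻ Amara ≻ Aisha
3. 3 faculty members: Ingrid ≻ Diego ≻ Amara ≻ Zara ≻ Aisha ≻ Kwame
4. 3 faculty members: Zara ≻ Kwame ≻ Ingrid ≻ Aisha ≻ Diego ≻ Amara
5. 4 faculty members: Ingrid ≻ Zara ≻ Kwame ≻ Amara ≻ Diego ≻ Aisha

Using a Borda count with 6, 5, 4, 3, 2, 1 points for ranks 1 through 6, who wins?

Ingrid

Diego: 3·6 + 6·3 + 3·5 + 3·2 + 4·2 = 65
Ingrid: 3·2 + 6·5 + 3·6 + 3·4 + 4·6 = 90
Amara: 3·5 + 6·2 + 3·4 + 3·1 + 4·3 = 54
Aisha: 3·1 + 6·1 + 3·2 + 3·3 + 4·1 = 28
Zara: 3·4 + 6·4 + 3·3 + 3·6 + 4·5 = 83
Kwame: 3·3 + 6·6 + 3·1 + 3·5 + 4·4 = 79
Ingrid has the highest Borda score (90).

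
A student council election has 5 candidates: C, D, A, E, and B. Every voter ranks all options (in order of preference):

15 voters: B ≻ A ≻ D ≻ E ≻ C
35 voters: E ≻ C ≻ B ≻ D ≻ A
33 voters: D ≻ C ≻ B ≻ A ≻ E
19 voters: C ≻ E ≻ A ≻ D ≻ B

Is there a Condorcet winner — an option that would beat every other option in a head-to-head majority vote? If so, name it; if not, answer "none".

C vs D: 54–48 for C.
C vs A: 87–15 for C.
C vs E: 52–50 for C.
C vs B: 87–15 for C.
C beats every other option head-to-head.

C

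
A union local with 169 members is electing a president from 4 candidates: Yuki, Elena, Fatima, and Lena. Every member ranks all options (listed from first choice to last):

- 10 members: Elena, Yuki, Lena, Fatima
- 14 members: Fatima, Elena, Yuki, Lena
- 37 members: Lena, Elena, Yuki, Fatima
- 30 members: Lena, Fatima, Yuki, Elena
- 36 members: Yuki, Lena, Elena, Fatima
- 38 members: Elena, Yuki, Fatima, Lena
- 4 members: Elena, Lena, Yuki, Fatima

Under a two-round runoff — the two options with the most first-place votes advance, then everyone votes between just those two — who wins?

Round 1 first-place votes: Yuki 36, Elena 52, Fatima 14, Lena 67.
Lena and Elena advance.
Runoff: Lena is preferred to Elena by 103 voters; Elena by 66.
Lena wins the runoff.

Lena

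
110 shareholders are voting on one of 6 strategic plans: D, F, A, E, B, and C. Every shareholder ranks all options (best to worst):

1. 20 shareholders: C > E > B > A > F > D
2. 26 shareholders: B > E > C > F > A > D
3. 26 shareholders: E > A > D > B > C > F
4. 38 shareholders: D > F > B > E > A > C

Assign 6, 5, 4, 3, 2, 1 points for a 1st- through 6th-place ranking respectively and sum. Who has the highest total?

D: 20·1 + 26·1 + 26·4 + 38·6 = 378
F: 20·2 + 26·3 + 26·1 + 38·5 = 334
A: 20·3 + 26·2 + 26·5 + 38·2 = 318
E: 20·5 + 26·5 + 26·6 + 38·3 = 500
B: 20·4 + 26·6 + 26·3 + 38·4 = 466
C: 20·6 + 26·4 + 26·2 + 38·1 = 314
E has the highest Borda score (500).

E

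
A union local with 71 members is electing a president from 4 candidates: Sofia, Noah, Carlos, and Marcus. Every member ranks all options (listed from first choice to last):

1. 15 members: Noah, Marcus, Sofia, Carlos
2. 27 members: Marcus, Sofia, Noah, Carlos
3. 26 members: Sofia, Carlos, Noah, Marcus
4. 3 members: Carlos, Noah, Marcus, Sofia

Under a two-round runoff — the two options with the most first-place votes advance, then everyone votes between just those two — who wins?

Marcus

Round 1 first-place votes: Sofia 26, Noah 15, Carlos 3, Marcus 27.
Marcus and Sofia advance.
Runoff: Marcus is preferred to Sofia by 45 voters; Sofia by 26.
Marcus wins the runoff.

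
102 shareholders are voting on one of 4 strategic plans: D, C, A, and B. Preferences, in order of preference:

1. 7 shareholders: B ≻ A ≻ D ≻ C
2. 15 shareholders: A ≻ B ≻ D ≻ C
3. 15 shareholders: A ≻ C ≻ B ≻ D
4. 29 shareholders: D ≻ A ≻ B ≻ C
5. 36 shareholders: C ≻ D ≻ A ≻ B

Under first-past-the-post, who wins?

C

First-place votes: D 29, C 36, A 30, B 7.
C has the most first-place votes.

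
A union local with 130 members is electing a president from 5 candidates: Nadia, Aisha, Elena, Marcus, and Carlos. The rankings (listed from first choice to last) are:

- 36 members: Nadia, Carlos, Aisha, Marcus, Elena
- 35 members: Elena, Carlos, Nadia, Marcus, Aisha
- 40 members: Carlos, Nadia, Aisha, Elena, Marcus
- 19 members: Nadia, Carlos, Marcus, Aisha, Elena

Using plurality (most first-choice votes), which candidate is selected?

First-place votes: Nadia 55, Aisha 0, Elena 35, Marcus 0, Carlos 40.
Nadia has the most first-place votes.

Nadia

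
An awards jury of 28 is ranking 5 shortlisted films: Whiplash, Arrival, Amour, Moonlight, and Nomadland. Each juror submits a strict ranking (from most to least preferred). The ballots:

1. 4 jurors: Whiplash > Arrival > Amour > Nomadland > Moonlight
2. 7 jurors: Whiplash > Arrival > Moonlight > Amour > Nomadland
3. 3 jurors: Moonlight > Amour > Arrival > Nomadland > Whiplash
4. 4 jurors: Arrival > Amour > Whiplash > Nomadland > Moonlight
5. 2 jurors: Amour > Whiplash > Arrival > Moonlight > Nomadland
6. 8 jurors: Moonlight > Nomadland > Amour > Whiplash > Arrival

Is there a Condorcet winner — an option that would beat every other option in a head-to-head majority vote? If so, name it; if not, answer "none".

none

Checking pairwise contests:
Amour beats Whiplash 17–11.
Whiplash beats Arrival 21–7.
Arrival beats Amour 15–13.
Whiplash beats Moonlight 17–11.
Whiplash beats Nomadland 17–11.
Every option loses at least one head-to-head, so there is no Condorcet winner.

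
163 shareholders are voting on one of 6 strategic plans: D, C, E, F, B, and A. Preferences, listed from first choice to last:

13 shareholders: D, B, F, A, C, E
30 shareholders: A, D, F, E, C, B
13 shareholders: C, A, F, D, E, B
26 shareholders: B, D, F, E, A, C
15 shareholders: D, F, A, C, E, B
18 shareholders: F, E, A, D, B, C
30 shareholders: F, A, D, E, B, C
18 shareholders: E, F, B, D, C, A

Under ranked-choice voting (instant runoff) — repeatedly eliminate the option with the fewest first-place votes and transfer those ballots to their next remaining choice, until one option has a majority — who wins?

D

Round 1: D 28, C 13, E 18, F 48, B 26, A 30. Eliminate C.
Round 2: D 28, E 18, F 48, B 26, A 43. Eliminate E.
Round 3: D 28, F 66, B 26, A 43. Eliminate B.
Round 4: D 54, F 66, A 43. Eliminate A.
Round 5: D 84, F 79. D has a majority.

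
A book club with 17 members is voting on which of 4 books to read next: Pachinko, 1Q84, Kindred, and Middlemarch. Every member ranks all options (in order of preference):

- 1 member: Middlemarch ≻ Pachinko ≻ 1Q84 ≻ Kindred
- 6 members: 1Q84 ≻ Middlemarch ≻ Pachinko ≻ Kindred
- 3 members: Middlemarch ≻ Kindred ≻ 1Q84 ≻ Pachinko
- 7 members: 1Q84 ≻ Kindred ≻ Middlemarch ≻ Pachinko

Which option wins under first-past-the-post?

1Q84

First-place votes: Pachinko 0, 1Q84 13, Kindred 0, Middlemarch 4.
1Q84 has the most first-place votes.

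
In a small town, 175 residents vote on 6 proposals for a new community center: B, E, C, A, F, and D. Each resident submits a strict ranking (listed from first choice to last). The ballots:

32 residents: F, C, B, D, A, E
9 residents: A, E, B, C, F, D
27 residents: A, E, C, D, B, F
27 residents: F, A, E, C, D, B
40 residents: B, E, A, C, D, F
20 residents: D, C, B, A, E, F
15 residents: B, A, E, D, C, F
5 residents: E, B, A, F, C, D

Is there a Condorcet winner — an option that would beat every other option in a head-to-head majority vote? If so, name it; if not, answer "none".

none

Checking pairwise contests:
C beats B 106–69.
B beats E 107–68.
E beats C 123–52.
B beats A 112–63.
B beats F 116–59.
B beats D 101–74.
Every option loses at least one head-to-head, so there is no Condorcet winner.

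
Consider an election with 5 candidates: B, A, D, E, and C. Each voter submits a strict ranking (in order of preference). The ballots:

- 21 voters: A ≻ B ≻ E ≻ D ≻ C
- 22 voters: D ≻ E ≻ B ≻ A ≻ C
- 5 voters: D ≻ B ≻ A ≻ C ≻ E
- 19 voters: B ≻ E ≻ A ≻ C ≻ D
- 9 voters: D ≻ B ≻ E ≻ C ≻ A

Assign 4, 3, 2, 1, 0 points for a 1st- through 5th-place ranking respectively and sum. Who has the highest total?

B

B: 21·3 + 22·2 + 5·3 + 19·4 + 9·3 = 225
A: 21·4 + 22·1 + 5·2 + 19·2 + 9·0 = 154
D: 21·1 + 22·4 + 5·4 + 19·0 + 9·4 = 165
E: 21·2 + 22·3 + 5·0 + 19·3 + 9·2 = 183
C: 21·0 + 22·0 + 5·1 + 19·1 + 9·1 = 33
B has the highest Borda score (225).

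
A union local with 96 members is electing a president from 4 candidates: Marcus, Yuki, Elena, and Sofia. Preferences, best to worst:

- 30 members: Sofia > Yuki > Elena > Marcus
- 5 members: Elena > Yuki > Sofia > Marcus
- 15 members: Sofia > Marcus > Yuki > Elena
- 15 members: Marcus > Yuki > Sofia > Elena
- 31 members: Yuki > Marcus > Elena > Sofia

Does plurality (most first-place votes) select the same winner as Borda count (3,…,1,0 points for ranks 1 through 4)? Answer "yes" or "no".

Plurality — first-place votes: Marcus 15, Yuki 31, Elena 5, Sofia 45. Winner: Sofia.
Borda — scores: Marcus 137, Yuki 208, Elena 76, Sofia 155. Winner: Yuki.
The two methods disagree.

no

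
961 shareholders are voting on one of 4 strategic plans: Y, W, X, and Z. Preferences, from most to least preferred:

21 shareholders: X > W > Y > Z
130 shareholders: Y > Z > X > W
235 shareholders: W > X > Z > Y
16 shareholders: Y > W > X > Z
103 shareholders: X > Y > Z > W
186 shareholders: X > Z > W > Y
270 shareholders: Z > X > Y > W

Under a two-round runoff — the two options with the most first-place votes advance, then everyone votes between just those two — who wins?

Round 1 first-place votes: Y 146, W 235, X 310, Z 270.
X and Z advance.
Runoff: X is preferred to Z by 561 voters; Z by 400.
X wins the runoff.

X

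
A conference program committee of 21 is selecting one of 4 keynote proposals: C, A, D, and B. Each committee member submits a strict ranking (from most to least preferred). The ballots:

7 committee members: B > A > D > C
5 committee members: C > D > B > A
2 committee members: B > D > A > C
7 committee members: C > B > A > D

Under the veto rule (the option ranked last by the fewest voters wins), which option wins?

B

Last-place votes: C 9, A 5, D 7, B 0.
B is ranked last by the fewest voters, so B wins.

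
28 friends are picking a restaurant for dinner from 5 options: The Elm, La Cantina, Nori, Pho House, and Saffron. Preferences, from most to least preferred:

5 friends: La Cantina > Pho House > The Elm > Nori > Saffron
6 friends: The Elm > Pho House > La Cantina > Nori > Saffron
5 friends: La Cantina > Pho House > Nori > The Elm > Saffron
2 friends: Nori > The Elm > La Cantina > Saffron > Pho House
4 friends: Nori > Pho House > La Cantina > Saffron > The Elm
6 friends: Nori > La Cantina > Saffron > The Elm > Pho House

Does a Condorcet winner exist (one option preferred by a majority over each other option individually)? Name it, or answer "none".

La Cantina

La Cantina vs The Elm: 20–8 for La Cantina.
La Cantina vs Nori: 16–12 for La Cantina.
La Cantina vs Pho House: 18–10 for La Cantina.
La Cantina vs Saffron: 28–0 for La Cantina.
La Cantina beats every other option head-to-head.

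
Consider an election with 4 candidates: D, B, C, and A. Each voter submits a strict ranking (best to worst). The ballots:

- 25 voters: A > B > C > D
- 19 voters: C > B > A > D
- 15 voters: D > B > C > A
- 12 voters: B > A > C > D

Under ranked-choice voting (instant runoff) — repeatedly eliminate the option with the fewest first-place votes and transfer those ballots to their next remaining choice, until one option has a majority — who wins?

A

Round 1: D 15, B 12, C 19, A 25. Eliminate B.
Round 2: D 15, C 19, A 37. A has a majority.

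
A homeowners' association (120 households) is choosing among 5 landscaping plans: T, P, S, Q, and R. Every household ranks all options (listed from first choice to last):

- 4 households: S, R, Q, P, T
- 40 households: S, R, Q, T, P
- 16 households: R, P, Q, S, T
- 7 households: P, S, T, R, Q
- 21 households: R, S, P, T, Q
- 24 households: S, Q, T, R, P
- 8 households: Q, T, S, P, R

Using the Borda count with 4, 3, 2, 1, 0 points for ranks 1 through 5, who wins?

S

T: 4·0 + 40·1 + 16·0 + 7·2 + 21·1 + 24·2 + 8·3 = 147
P: 4·1 + 40·0 + 16·3 + 7·4 + 21·2 + 24·0 + 8·1 = 130
S: 4·4 + 40·4 + 16·1 + 7·3 + 21·3 + 24·4 + 8·2 = 388
Q: 4·2 + 40·2 + 16·2 + 7·0 + 21·0 + 24·3 + 8·4 = 224
R: 4·3 + 40·3 + 16·4 + 7·1 + 21·4 + 24·1 + 8·0 = 311
S has the highest Borda score (388).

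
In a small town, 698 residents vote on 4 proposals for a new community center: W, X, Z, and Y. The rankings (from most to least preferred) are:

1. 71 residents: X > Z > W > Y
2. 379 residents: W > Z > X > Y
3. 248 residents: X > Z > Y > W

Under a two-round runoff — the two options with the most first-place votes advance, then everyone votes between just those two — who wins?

Round 1 first-place votes: W 379, X 319, Z 0, Y 0.
W and X advance.
Runoff: W is preferred to X by 379 voters; X by 319.
W wins the runoff.

W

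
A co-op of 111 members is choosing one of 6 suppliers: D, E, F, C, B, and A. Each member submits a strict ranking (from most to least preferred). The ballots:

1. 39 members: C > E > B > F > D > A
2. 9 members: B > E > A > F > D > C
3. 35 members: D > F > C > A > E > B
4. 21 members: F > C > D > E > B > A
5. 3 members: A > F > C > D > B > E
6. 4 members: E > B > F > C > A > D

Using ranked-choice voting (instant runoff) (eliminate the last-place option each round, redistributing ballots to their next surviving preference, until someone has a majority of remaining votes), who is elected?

F

Round 1: D 35, E 4, F 21, C 39, B 9, A 3. Eliminate A.
Round 2: D 35, E 4, F 24, C 39, B 9. Eliminate E.
Round 3: D 35, F 24, C 39, B 13. Eliminate B.
Round 4: D 35, F 37, C 39. Eliminate D.
Round 5: F 72, C 39. F has a majority.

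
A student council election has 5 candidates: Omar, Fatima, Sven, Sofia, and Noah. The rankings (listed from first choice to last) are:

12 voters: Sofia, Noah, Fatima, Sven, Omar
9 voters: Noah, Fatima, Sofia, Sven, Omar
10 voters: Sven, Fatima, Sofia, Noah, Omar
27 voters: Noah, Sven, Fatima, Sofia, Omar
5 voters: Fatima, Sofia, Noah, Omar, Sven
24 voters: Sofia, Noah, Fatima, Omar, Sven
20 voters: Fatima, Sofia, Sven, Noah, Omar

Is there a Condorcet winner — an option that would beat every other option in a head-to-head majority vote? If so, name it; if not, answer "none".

Checking pairwise contests:
Fatima beats Omar 107–0.
Noah beats Fatima 72–35.
Fatima beats Sven 70–37.
Fatima beats Sofia 71–36.
Sofia beats Noah 71–36.
Every option loses at least one head-to-head, so there is no Condorcet winner.

none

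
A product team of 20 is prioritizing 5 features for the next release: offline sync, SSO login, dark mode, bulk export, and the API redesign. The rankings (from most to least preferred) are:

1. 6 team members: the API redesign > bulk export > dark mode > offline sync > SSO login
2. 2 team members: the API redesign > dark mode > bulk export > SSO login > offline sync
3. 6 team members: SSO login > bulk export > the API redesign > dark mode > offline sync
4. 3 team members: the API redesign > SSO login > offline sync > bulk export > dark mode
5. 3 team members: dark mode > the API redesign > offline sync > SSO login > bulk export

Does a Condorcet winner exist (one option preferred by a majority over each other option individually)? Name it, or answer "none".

the API redesign vs offline sync: 20–0 for the API redesign.
the API redesign vs SSO login: 14–6 for the API redesign.
the API redesign vs dark mode: 17–3 for the API redesign.
the API redesign vs bulk export: 14–6 for the API redesign.
the API redesign beats every other option head-to-head.

the API redesign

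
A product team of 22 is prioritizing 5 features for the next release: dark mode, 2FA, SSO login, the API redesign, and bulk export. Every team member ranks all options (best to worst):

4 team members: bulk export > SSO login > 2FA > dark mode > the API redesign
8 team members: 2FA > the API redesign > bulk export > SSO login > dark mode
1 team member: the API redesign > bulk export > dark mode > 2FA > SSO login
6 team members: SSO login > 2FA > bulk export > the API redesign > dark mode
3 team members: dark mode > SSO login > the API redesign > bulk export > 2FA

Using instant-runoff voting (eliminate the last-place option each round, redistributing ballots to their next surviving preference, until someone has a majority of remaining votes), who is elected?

Round 1: dark mode 3, 2FA 8, SSO login 6, the API redesign 1, bulk export 4. Eliminate the API redesign.
Round 2: dark mode 3, 2FA 8, SSO login 6, bulk export 5. Eliminate dark mode.
Round 3: 2FA 8, SSO login 9, bulk export 5. Eliminate bulk export.
Round 4: 2FA 9, SSO login 13. SSO login has a majority.

SSO login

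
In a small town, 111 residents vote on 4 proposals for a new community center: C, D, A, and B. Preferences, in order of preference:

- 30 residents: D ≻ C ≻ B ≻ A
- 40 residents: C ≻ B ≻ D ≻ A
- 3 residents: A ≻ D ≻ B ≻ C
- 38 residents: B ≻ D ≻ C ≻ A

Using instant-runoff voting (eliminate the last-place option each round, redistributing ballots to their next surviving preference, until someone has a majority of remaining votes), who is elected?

C

Round 1: C 40, D 30, A 3, B 38. Eliminate A.
Round 2: C 40, D 33, B 38. Eliminate D.
Round 3: C 70, B 41. C has a majority.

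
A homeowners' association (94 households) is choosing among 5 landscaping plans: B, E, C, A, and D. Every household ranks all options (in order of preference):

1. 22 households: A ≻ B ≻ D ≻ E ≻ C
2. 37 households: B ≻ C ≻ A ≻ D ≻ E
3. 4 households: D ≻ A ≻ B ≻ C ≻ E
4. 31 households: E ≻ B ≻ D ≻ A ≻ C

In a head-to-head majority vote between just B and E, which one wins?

Voters preferring B to E: 63; preferring E to B: 31.
B wins the head-to-head.

B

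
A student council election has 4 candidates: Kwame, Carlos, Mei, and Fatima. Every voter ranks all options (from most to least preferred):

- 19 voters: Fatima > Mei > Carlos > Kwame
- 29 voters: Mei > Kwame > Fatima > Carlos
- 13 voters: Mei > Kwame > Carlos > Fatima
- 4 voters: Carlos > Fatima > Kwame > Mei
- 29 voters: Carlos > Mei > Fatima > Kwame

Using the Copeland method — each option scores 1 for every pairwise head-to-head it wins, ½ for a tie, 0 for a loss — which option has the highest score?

Mei

Kwame: loses to Carlos, Mei, and Fatima → score 0.
Carlos: beats Kwame; loses to Mei and Fatima → score 1.
Mei: beats Kwame, Carlos, and Fatima → score 3.
Fatima: beats Kwame and Carlos; loses to Mei → score 2.
Mei has the best pairwise record.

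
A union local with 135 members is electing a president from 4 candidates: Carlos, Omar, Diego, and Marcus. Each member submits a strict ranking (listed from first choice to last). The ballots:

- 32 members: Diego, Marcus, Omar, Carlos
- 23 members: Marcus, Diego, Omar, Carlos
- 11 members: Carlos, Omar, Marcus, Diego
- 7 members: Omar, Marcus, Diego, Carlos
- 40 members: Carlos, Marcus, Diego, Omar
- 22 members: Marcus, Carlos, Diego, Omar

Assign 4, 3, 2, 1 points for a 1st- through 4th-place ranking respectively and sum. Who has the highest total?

Carlos: 32·1 + 23·1 + 11·4 + 7·1 + 40·4 + 22·3 = 332
Omar: 32·2 + 23·2 + 11·3 + 7·4 + 40·1 + 22·1 = 233
Diego: 32·4 + 23·3 + 11·1 + 7·2 + 40·2 + 22·2 = 346
Marcus: 32·3 + 23·4 + 11·2 + 7·3 + 40·3 + 22·4 = 439
Marcus has the highest Borda score (439).

Marcus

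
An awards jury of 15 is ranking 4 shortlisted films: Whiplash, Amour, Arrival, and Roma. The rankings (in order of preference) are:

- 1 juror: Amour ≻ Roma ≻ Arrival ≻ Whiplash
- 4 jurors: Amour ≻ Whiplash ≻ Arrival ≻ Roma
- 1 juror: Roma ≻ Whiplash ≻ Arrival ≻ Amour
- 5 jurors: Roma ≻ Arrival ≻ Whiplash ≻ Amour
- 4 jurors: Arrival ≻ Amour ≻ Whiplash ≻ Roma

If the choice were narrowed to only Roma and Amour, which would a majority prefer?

Amour

Voters preferring Roma to Amour: 6; preferring Amour to Roma: 9.
Amour wins the head-to-head.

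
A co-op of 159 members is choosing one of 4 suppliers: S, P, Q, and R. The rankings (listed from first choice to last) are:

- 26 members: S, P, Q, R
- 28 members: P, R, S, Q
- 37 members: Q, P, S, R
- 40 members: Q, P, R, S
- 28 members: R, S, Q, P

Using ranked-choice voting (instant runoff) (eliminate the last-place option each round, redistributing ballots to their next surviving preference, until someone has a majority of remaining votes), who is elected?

Round 1: S 26, P 28, Q 77, R 28. Eliminate S.
Round 2: P 54, Q 77, R 28. Eliminate R.
Round 3: P 54, Q 105. Q has a majority.

Q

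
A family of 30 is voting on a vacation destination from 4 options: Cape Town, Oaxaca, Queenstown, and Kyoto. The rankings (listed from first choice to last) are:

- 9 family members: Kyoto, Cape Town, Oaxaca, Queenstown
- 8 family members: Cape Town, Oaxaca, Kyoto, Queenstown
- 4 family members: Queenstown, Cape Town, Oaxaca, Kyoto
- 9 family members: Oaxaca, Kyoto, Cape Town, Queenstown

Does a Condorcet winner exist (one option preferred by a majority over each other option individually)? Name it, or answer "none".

Checking pairwise contests:
Kyoto beats Cape Town 18–12.
Cape Town beats Oaxaca 21–9.
Cape Town beats Queenstown 26–4.
Oaxaca beats Kyoto 21–9.
Every option loses at least one head-to-head, so there is no Condorcet winner.

none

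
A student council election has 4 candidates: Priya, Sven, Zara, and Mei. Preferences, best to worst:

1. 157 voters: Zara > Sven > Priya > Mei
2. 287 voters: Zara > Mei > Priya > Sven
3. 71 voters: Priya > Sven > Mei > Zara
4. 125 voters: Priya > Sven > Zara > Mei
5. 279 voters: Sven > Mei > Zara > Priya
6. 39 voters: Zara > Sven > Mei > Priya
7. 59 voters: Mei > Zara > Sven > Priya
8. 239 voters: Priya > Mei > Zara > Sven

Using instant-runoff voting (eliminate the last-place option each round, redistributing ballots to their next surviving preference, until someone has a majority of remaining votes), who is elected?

Zara

Round 1: Priya 435, Sven 279, Zara 483, Mei 59. Eliminate Mei.
Round 2: Priya 435, Sven 279, Zara 542. Eliminate Sven.
Round 3: Priya 435, Zara 821. Zara has a majority.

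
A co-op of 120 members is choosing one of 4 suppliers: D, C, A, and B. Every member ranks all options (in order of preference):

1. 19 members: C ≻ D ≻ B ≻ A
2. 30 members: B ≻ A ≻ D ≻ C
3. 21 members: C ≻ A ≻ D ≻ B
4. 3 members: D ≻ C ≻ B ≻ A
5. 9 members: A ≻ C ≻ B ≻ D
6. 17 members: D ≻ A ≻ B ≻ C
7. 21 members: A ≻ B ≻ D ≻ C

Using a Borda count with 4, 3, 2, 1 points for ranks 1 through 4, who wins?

D: 19·3 + 30·2 + 21·2 + 3·4 + 9·1 + 17·4 + 21·2 = 290
C: 19·4 + 30·1 + 21·4 + 3·3 + 9·3 + 17·1 + 21·1 = 264
A: 19·1 + 30·3 + 21·3 + 3·1 + 9·4 + 17·3 + 21·4 = 346
B: 19·2 + 30·4 + 21·1 + 3·2 + 9·2 + 17·2 + 21·3 = 300
A has the highest Borda score (346).

A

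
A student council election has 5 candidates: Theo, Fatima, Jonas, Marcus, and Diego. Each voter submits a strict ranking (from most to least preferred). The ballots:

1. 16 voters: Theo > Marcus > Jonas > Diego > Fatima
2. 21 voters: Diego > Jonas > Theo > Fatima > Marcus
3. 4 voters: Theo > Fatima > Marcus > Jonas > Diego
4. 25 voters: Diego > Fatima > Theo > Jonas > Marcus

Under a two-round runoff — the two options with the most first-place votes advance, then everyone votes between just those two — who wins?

Round 1 first-place votes: Theo 20, Fatima 0, Jonas 0, Marcus 0, Diego 46.
Diego and Theo advance.
Runoff: Diego is preferred to Theo by 46 voters; Theo by 20.
Diego wins the runoff.

Diego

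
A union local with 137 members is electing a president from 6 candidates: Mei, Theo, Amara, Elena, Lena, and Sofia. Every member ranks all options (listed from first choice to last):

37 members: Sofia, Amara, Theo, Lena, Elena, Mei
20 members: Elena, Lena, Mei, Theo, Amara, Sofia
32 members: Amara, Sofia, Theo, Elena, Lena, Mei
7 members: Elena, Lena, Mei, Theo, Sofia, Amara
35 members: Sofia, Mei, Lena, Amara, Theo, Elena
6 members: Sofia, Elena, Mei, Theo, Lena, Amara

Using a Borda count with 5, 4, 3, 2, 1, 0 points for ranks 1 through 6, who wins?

Mei: 37·0 + 20·3 + 32·0 + 7·3 + 35·4 + 6·3 = 239
Theo: 37·3 + 20·2 + 32·3 + 7·2 + 35·1 + 6·2 = 308
Amara: 37·4 + 20·1 + 32·5 + 7·0 + 35·2 + 6·0 = 398
Elena: 37·1 + 20·5 + 32·2 + 7·5 + 35·0 + 6·4 = 260
Lena: 37·2 + 20·4 + 32·1 + 7·4 + 35·3 + 6·1 = 325
Sofia: 37·5 + 20·0 + 32·4 + 7·1 + 35·5 + 6·5 = 525
Sofia has the highest Borda score (525).

Sofia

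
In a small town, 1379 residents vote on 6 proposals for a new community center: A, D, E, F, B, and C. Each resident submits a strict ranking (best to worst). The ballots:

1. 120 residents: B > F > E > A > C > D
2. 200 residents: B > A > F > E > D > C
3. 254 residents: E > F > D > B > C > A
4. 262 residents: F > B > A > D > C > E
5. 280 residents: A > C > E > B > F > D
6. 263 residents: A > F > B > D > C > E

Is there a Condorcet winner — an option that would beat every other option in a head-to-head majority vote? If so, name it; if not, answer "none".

none

Checking pairwise contests:
B beats A 836–543.
A beats D 1125–254.
A beats E 1005–374.
A beats F 743–636.
F beats B 779–600.
A beats C 1125–254.
Every option loses at least one head-to-head, so there is no Condorcet winner.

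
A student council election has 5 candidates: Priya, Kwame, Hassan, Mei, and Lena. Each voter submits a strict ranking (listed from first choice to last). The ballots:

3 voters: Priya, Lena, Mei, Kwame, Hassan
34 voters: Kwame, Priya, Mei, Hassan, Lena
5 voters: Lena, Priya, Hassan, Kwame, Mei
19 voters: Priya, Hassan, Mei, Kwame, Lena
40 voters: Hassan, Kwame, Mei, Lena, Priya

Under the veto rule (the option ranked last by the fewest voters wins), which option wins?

Kwame

Last-place votes: Priya 40, Kwame 0, Hassan 3, Mei 5, Lena 53.
Kwame is ranked last by the fewest voters, so Kwame wins.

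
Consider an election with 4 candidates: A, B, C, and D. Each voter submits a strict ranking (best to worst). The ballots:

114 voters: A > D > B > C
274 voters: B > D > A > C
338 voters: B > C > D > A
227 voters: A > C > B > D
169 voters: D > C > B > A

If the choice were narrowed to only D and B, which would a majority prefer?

Voters preferring D to B: 283; preferring B to D: 839.
B wins the head-to-head.

B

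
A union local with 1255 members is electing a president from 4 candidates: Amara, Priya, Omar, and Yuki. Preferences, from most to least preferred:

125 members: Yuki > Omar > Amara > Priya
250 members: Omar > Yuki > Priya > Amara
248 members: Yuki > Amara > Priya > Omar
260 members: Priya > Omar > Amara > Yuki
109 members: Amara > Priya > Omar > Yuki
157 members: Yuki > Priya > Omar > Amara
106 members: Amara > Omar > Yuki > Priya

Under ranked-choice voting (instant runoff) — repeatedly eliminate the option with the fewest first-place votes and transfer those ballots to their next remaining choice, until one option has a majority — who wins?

Yuki

Round 1: Amara 215, Priya 260, Omar 250, Yuki 530. Eliminate Amara.
Round 2: Priya 369, Omar 356, Yuki 530. Eliminate Omar.
Round 3: Priya 369, Yuki 886. Yuki has a majority.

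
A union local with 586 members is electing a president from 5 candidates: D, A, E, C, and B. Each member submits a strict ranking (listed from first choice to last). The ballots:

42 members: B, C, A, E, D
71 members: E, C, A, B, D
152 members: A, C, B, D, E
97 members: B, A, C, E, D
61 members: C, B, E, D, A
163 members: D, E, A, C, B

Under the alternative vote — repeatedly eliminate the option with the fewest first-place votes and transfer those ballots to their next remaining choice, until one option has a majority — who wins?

Round 1: D 163, A 152, E 71, C 61, B 139. Eliminate C.
Round 2: D 163, A 152, E 71, B 200. Eliminate E.
Round 3: D 163, A 223, B 200. Eliminate D.
Round 4: A 386, B 200. A has a majority.

A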